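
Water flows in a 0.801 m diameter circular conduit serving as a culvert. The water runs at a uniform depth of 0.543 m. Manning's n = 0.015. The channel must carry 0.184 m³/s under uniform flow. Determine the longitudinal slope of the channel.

For a circular section of diameter D = 0.801 m at depth y = 0.543 m, the central angle is θ = 2 arccos(1 − 2y/D) = 3.869 rad. Then A = (D²/8)(θ − sin θ) = 0.3636 m² and P = Dθ/2 = 1.55 m.
Hydraulic radius R = A/P = 0.3636/1.55 = 0.2347 m.
From Manning's equation, S = [nQ / (1 A R^(2/3))]² = [0.015 × 0.184 / (1 × 0.3636 × 0.2347^(2/3))]² = 0.000398.

S = 0.000398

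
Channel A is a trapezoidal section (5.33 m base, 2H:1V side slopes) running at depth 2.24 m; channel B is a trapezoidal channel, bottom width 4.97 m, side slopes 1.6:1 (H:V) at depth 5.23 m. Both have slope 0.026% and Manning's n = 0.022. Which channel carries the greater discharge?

channel B

Channel A: With bottom width b = 5.33 m and side slope z = 2: A = (b + zy)y = (5.33 + 2×2.24)×2.24 = 21.97 m²; P = b + 2y√(1+z²) = 5.33 + 2×2.24×2.236 = 15.35 m. Hydraulic radius R = A/P = 21.97/15.35 = 1.432 m. Q_A = (1/0.022)·21.97·1.432^(2/3)·√0.00026 = 20.46 m³/s.
Channel B: With bottom width b = 4.97 m and side slope z = 1.6: A = (b + zy)y = (4.97 + 1.6×5.23)×5.23 = 69.76 m²; P = b + 2y√(1+z²) = 4.97 + 2×5.23×1.887 = 24.71 m. Hydraulic radius R = A/P = 69.76/24.71 = 2.824 m. Q_B = (1/0.022)·69.76·2.824^(2/3)·√0.00026 = 102.1 m³/s.
Q_A = 20.46 m³/s vs Q_B = 102.1 m³/s, so channel B carries more.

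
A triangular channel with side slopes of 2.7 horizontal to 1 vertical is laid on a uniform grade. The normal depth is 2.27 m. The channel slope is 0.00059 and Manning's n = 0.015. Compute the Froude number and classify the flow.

subcritical

For a triangular section with side slope z = 2.7: A = zy² = 2.7×2.27² = 13.91 m²; P = 2y√(1+z²) = 2×2.27×2.879 = 13.07 m.
Hydraulic radius R = A/P = 13.91/13.07 = 1.064 m.
V = (1/n) R^(2/3) √S = (1/0.015) × 1.064^(2/3) × √0.00059 = 1.688 m/s. Hydraulic depth D_h = A/T = 13.91/12.26 = 1.135 m.
Froude number Fr = V/√(g·D_h) = 1.688/√(9.81×1.135) = 0.506, which is less than 1, so the flow is subcritical.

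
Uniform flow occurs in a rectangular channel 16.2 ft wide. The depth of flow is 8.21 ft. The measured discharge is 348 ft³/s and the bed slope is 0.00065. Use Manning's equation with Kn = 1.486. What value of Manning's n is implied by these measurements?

Flow area A = b·y = 16.2 × 8.21 = 133 ft². Wetted perimeter P = b + 2y = 16.2 + 2×8.21 = 32.62 ft.
Hydraulic radius R = A/P = 133/32.62 = 4.077 ft.
Rearranging Manning's equation: n = (1.486/Q) A R^(2/3) S^(1/2) = (1.486/348) × 133 × 4.077^(2/3) × √0.00065 = 0.037.

n = 0.037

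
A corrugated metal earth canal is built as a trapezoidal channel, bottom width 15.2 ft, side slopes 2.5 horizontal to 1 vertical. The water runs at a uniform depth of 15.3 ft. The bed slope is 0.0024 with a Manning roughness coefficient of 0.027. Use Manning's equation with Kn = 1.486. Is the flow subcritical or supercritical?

subcritical

With bottom width b = 15.2 ft and side slope z = 2.5: A = (b + zy)y = (15.2 + 2.5×15.3)×15.3 = 817.8 ft²; P = b + 2y√(1+z²) = 15.2 + 2×15.3×2.693 = 97.59 ft.
Hydraulic radius R = A/P = 817.8/97.59 = 8.38 ft.
V = (1.486/n) R^(2/3) √S = (1.486/0.027) × 8.38^(2/3) × √0.0024 = 11.12 ft/s. Hydraulic depth D_h = A/T = 817.8/91.7 = 8.918 ft.
Froude number Fr = V/√(g·D_h) = 11.12/√(32.2×8.918) = 0.656, which is less than 1, so the flow is subcritical.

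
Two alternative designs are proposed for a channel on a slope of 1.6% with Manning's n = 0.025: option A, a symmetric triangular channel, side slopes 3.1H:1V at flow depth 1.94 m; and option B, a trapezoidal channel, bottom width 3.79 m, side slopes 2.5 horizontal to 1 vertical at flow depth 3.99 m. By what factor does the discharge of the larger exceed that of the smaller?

Channel A: For a triangular section with side slope z = 3.1: A = zy² = 3.1×1.94² = 11.67 m²; P = 2y√(1+z²) = 2×1.94×3.257 = 12.64 m. Hydraulic radius R = A/P = 11.67/12.64 = 0.9232 m. Q_A = (1/0.025)·11.67·0.9232^(2/3)·√0.016 = 55.97 m³/s.
Channel B: With bottom width b = 3.79 m and side slope z = 2.5: A = (b + zy)y = (3.79 + 2.5×3.99)×3.99 = 54.92 m²; P = b + 2y√(1+z²) = 3.79 + 2×3.99×2.693 = 25.28 m. Hydraulic radius R = A/P = 54.92/25.28 = 2.173 m. Q_B = (1/0.025)·54.92·2.173^(2/3)·√0.016 = 466.2 m³/s.
The larger discharge is 466.2 m³/s and the smaller is 55.97 m³/s; the ratio is 8.33.

8.33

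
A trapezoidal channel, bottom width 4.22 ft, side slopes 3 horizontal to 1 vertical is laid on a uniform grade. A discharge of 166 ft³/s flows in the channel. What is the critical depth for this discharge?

At critical depth, Q² T / (g A³) = 1, i.e. A³/T = Q²/g = 166²/32.2 = 855.8.
At y = 2.86 ft: A³/T = 2295 — too large.
At y = 2.02 ft: A³/T = 548 — too small.
At y = 2.25 ft: A³/T = 848.6 — ≈ 855.8.

y_c = 2.25 ft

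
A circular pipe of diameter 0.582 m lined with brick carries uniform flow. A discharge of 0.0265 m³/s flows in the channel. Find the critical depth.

At critical depth, Q² T / (g A³) = 1, i.e. A³/T = Q²/g = 0.0265²/9.81 = 0.00007159.
Trying y = 0.0742 m: A³/T = 0.00001986 — low.
Trying y = 0.122 m: A³/T = 0.0001403 — high.
Trying y = 0.103 m: A³/T = 0.00007224 — matches.

y_c = 0.103 m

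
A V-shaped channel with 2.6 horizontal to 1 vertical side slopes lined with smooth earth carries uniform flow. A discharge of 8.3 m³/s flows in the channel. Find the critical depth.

At critical depth, Q² T / (g A³) = 1, i.e. A³/T = Q²/g = 8.3²/9.81 = 7.022.
At y = 1.32 m: A³/T = 13.55 — high.
At y = 1.16 m: A³/T = 7.099 — matches.

y_c = 1.16 m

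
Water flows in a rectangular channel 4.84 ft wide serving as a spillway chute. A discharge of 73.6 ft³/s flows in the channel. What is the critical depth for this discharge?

y_c = 1.93 ft

For a rectangular channel, critical depth y_c = (q²/g)^(1/3) where q = Q/b = 73.6/4.84 = 15.21 ft²/s.
So y_c = (15.21²/32.2)^(1/3) = 1.93 ft.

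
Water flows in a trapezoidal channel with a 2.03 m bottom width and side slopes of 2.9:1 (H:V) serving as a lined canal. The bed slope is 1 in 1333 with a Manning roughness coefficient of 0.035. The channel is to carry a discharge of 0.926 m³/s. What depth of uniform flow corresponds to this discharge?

Manning's equation rearranged: A R^(2/3) = nQ / (1·√S) = 0.035 × 0.926 / (√0.0007502) = 1.183.
Try y = 0.723 m: A R^(2/3) = 1.782 — over.
Try y = 0.591 m: A R^(2/3) = 1.184 — ≈ 1.183.

y_n = 0.591 m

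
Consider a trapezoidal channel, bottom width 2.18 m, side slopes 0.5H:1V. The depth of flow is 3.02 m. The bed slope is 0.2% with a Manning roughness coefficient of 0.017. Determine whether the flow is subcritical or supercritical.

With bottom width b = 2.18 m and side slope z = 0.5: A = (b + zy)y = (2.18 + 0.5×3.02)×3.02 = 11.14 m²; P = b + 2y√(1+z²) = 2.18 + 2×3.02×1.118 = 8.933 m.
Hydraulic radius R = A/P = 11.14/8.933 = 1.247 m.
V = (1/n) R^(2/3) √S = (1/0.017) × 1.247^(2/3) × √0.002 = 3.049 m/s. Hydraulic depth D_h = A/T = 11.14/5.2 = 2.143 m.
Froude number Fr = V/√(g·D_h) = 3.049/√(9.81×2.143) = 0.665, which is less than 1, so the flow is subcritical.

subcritical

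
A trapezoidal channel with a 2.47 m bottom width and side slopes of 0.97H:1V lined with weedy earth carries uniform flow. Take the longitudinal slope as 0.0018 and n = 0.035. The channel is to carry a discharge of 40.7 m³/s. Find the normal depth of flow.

y_n = 3.75 m

Manning's equation rearranged: A R^(2/3) = nQ / (1·√S) = 0.035 × 40.7 / (√0.0018) = 33.58.
Trying y = 2.76 m: A R^(2/3) = 17.76 — too small.
Trying y = 3.75 m: A R^(2/3) = 33.55 — ≈ 33.58.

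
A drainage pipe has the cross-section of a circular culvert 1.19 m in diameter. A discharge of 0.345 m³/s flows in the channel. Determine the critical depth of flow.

y_c = 0.313 m

At critical depth, Q² T / (g A³) = 1, i.e. A³/T = Q²/g = 0.345²/9.81 = 0.01213.
Try y = 0.387 m: A³/T = 0.02769 — high.
Try y = 0.257 m: A³/T = 0.005634 — low.
Try y = 0.313 m: A³/T = 0.01216 — matches.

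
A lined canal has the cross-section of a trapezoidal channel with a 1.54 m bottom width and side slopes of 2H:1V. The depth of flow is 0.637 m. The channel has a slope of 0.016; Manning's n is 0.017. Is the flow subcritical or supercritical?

With bottom width b = 1.54 m and side slope z = 2: A = (b + zy)y = (1.54 + 2×0.637)×0.637 = 1.793 m²; P = b + 2y√(1+z²) = 1.54 + 2×0.637×2.236 = 4.389 m.
Hydraulic radius R = A/P = 1.793/4.389 = 0.4084 m.
V = (1/n) R^(2/3) √S = (1/0.017) × 0.4084^(2/3) × √0.016 = 4.096 m/s. Hydraulic depth D_h = A/T = 1.793/4.088 = 0.4385 m.
Froude number Fr = V/√(g·D_h) = 4.096/√(9.81×0.4385) = 1.97, which is greater than 1, so the flow is supercritical.

supercritical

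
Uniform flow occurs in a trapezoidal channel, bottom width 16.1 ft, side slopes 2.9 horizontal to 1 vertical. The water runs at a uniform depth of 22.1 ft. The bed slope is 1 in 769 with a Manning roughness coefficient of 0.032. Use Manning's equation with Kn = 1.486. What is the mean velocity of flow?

With bottom width b = 16.1 ft and side slope z = 2.9: A = (b + zy)y = (16.1 + 2.9×22.1)×22.1 = 1772 ft²; P = b + 2y√(1+z²) = 16.1 + 2×22.1×3.068 = 151.7 ft.
Hydraulic radius R = A/P = 1772/151.7 = 11.68 ft.
From Manning's equation, V = (1.486/n) R^(2/3) S^(1/2) = (1.486/0.032) × 11.68^(2/3) × 0.0013^(1/2) = 8.62 ft/s.

V = 8.62 ft/s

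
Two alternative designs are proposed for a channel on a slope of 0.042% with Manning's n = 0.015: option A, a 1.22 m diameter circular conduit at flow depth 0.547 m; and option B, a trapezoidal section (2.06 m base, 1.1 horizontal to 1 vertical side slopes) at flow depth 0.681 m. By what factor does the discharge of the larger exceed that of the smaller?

Channel A: For a circular section of diameter D = 1.22 m at depth y = 0.547 m, the central angle is θ = 2 arccos(1 − 2y/D) = 2.935 rad. Then A = (D²/8)(θ − sin θ) = 0.5078 m² and P = Dθ/2 = 1.79 m. Hydraulic radius R = A/P = 0.5078/1.79 = 0.2836 m. Q_A = (1/0.015)·0.5078·0.2836^(2/3)·√0.00042 = 0.2995 m³/s.
Channel B: With bottom width b = 2.06 m and side slope z = 1.1: A = (b + zy)y = (2.06 + 1.1×0.681)×0.681 = 1.913 m²; P = b + 2y√(1+z²) = 2.06 + 2×0.681×1.487 = 4.085 m. Hydraulic radius R = A/P = 1.913/4.085 = 0.4683 m. Q_B = (1/0.015)·1.913·0.4683^(2/3)·√0.00042 = 1.576 m³/s.
The larger discharge is 1.576 m³/s and the smaller is 0.2995 m³/s; the ratio is 5.26.

5.26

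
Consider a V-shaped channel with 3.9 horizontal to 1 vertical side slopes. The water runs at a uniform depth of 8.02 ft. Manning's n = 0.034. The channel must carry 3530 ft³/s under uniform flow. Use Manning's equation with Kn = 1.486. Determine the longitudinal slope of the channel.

S = 0.017

For a triangular section with side slope z = 3.9: A = zy² = 3.9×8.02² = 250.8 ft²; P = 2y√(1+z²) = 2×8.02×4.026 = 64.58 ft.
Hydraulic radius R = A/P = 250.8/64.58 = 3.884 ft.
From Manning's equation, S = [nQ / (1.486 A R^(2/3))]² = [0.034 × 3530 / (1.486 × 250.8 × 3.884^(2/3))]² = 0.017.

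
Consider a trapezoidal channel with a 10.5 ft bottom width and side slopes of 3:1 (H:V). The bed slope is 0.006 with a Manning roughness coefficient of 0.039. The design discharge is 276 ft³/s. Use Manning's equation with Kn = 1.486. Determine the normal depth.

y_n = 3.02 ft

Manning's equation rearranged: A R^(2/3) = nQ / (1.486·√S) = 0.039 × 276 / (1.486 × √0.006) = 93.51.
Try y = 3.33 ft: A R^(2/3) = 114.1 — too large.
Try y = 2.48 ft: A R^(2/3) = 63.35 — too small.
Try y = 3.02 ft: A R^(2/3) = 93.63 — ≈ 93.51.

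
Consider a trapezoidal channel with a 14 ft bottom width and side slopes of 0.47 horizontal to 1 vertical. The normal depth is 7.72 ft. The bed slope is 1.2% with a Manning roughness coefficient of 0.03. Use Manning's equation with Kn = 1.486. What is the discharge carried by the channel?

With bottom width b = 14 ft and side slope z = 0.47: A = (b + zy)y = (14 + 0.47×7.72)×7.72 = 136.1 ft²; P = b + 2y√(1+z²) = 14 + 2×7.72×1.105 = 31.06 ft.
Hydraulic radius R = A/P = 136.1/31.06 = 4.382 ft.
Manning's equation: Q = (1.486/n) A R^(2/3) S^(1/2) = (1.486/0.03) × 136.1 × 4.382^(2/3) × 0.012^(1/2) = 1980 ft³/s.

Q = 1980 ft³/s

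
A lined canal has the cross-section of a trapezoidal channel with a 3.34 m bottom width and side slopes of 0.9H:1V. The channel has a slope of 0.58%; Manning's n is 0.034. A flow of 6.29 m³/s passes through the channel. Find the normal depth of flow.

Manning's equation rearranged: A R^(2/3) = nQ / (1·√S) = 0.034 × 6.29 / (√0.0058) = 2.808.
Try y = 1.13 m: A R^(2/3) = 4.142 — high.
Try y = 0.902 m: A R^(2/3) = 2.808 — matches.

y_n = 0.902 m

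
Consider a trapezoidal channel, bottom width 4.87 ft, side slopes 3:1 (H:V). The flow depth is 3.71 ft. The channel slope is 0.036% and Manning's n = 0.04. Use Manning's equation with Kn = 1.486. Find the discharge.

With bottom width b = 4.87 ft and side slope z = 3: A = (b + zy)y = (4.87 + 3×3.71)×3.71 = 59.36 ft²; P = b + 2y√(1+z²) = 4.87 + 2×3.71×3.162 = 28.33 ft.
Hydraulic radius R = A/P = 59.36/28.33 = 2.095 ft.
Manning's equation: Q = (1.486/n) A R^(2/3) S^(1/2) = (1.486/0.04) × 59.36 × 2.095^(2/3) × 0.00036^(1/2) = 68.5 ft³/s.

Q = 68.5 ft³/s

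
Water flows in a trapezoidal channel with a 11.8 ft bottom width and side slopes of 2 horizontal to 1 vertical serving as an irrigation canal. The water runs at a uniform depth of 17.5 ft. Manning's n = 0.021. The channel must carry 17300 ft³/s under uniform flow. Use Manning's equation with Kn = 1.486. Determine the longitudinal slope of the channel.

With bottom width b = 11.8 ft and side slope z = 2: A = (b + zy)y = (11.8 + 2×17.5)×17.5 = 819 ft²; P = b + 2y√(1+z²) = 11.8 + 2×17.5×2.236 = 90.06 ft.
Hydraulic radius R = A/P = 819/90.06 = 9.094 ft.
From Manning's equation, S = [nQ / (1.486 A R^(2/3))]² = [0.021 × 17300 / (1.486 × 819 × 9.094^(2/3))]² = 0.00469.

S = 0.00469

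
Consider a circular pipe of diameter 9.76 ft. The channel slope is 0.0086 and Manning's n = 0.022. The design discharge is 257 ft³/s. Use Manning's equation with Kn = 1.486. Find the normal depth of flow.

y_n = 3.68 ft

Manning's equation rearranged: A R^(2/3) = nQ / (1.486·√S) = 0.022 × 257 / (1.486 × √0.0086) = 41.03.
At y = 4.16 ft: A R^(2/3) = 51.27 — high.
At y = 3.3 ft: A R^(2/3) = 33.4 — low.
At y = 3.68 ft: A R^(2/3) = 40.98 — matches.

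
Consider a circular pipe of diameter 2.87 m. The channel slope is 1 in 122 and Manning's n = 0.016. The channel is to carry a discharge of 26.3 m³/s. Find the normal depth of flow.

Manning's equation rearranged: A R^(2/3) = nQ / (1·√S) = 0.016 × 26.3 / (√0.008197) = 4.648.
Trying y = 2.56 m: A R^(2/3) = 5.504 — too large.
Trying y = 2.12 m: A R^(2/3) = 4.644 — close enough.

y_n = 2.12 m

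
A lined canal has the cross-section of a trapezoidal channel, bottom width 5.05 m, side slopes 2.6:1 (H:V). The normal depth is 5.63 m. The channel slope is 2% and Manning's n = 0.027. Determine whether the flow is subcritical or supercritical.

With bottom width b = 5.05 m and side slope z = 2.6: A = (b + zy)y = (5.05 + 2.6×5.63)×5.63 = 110.8 m²; P = b + 2y√(1+z²) = 5.05 + 2×5.63×2.786 = 36.42 m.
Hydraulic radius R = A/P = 110.8/36.42 = 3.044 m.
V = (1/n) R^(2/3) √S = (1/0.027) × 3.044^(2/3) × √0.02 = 11 m/s. Hydraulic depth D_h = A/T = 110.8/34.33 = 3.229 m.
Froude number Fr = V/√(g·D_h) = 11/√(9.81×3.229) = 1.95, which is greater than 1, so the flow is supercritical.

supercritical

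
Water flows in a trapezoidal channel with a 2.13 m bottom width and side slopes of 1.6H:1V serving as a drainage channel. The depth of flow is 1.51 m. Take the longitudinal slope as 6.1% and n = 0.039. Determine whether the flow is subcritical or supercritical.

supercritical

With bottom width b = 2.13 m and side slope z = 1.6: A = (b + zy)y = (2.13 + 1.6×1.51)×1.51 = 6.864 m²; P = b + 2y√(1+z²) = 2.13 + 2×1.51×1.887 = 7.828 m.
Hydraulic radius R = A/P = 6.864/7.828 = 0.8769 m.
V = (1/n) R^(2/3) √S = (1/0.039) × 0.8769^(2/3) × √0.061 = 5.802 m/s. Hydraulic depth D_h = A/T = 6.864/6.962 = 0.986 m.
Froude number Fr = V/√(g·D_h) = 5.802/√(9.81×0.986) = 1.87, which is greater than 1, so the flow is supercritical.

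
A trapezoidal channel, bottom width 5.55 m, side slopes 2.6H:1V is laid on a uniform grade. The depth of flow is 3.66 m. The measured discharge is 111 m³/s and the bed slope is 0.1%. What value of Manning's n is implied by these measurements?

n = 0.026

With bottom width b = 5.55 m and side slope z = 2.6: A = (b + zy)y = (5.55 + 2.6×3.66)×3.66 = 55.14 m²; P = b + 2y√(1+z²) = 5.55 + 2×3.66×2.786 = 25.94 m.
Hydraulic radius R = A/P = 55.14/25.94 = 2.126 m.
Rearranging Manning's equation: n = (1/Q) A R^(2/3) S^(1/2) = (1/111) × 55.14 × 2.126^(2/3) × √0.001 = 0.026.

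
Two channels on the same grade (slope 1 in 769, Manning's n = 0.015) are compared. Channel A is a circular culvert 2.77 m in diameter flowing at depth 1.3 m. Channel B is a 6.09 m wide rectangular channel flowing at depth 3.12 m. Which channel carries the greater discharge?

channel B

Channel A: For a circular section of diameter D = 2.77 m at depth y = 1.3 m, the central angle is θ = 2 arccos(1 − 2y/D) = 3.019 rad. Then A = (D²/8)(θ − sin θ) = 2.778 m² and P = Dθ/2 = 4.181 m. Hydraulic radius R = A/P = 2.778/4.181 = 0.6644 m. Q_A = (1/0.015)·2.778·0.6644^(2/3)·√0.0013 = 5.085 m³/s.
Channel B: Flow area A = b·y = 6.09 × 3.12 = 19 m². Wetted perimeter P = b + 2y = 6.09 + 2×3.12 = 12.33 m. Hydraulic radius R = A/P = 19/12.33 = 1.541 m. Q_B = (1/0.015)·19·1.541^(2/3)·√0.0013 = 60.94 m³/s.
Q_A = 5.085 m³/s vs Q_B = 60.94 m³/s, so channel B carries more.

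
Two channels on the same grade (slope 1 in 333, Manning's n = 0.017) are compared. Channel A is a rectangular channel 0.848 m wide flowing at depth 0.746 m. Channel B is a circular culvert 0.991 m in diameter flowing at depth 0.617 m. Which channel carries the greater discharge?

Channel A: Flow area A = b·y = 0.848 × 0.746 = 0.6326 m². Wetted perimeter P = b + 2y = 0.848 + 2×0.746 = 2.34 m. Hydraulic radius R = A/P = 0.6326/2.34 = 0.2703 m. Q_A = (1/0.017)·0.6326·0.2703^(2/3)·√0.003003 = 0.8526 m³/s.
Channel B: For a circular section of diameter D = 0.991 m at depth y = 0.617 m, the central angle is θ = 2 arccos(1 − 2y/D) = 3.637 rad. Then A = (D²/8)(θ − sin θ) = 0.5049 m² and P = Dθ/2 = 1.802 m. Hydraulic radius R = A/P = 0.5049/1.802 = 0.2801 m. Q_B = (1/0.017)·0.5049·0.2801^(2/3)·√0.003003 = 0.6967 m³/s.
Q_A = 0.8526 m³/s vs Q_B = 0.6967 m³/s, so channel A carries more.

channel A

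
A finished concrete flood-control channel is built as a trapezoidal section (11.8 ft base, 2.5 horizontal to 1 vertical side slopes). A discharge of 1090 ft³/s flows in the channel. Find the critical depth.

y_c = 4.65 ft

At critical depth, Q² T / (g A³) = 1, i.e. A³/T = Q²/g = 1090²/32.2 = 36900.
Trying y = 3.71 ft: A³/T = 15750 — low.
Trying y = 5.09 ft: A³/T = 52220 — high.
Trying y = 4.65 ft: A³/T = 36870 — close enough.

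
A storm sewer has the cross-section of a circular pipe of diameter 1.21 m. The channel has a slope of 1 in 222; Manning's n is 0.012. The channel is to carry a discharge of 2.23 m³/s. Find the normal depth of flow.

Manning's equation rearranged: A R^(2/3) = nQ / (1·√S) = 0.012 × 2.23 / (√0.004505) = 0.3987.
Trying y = 0.862 m: A R^(2/3) = 0.4438 — too large.
Trying y = 0.796 m: A R^(2/3) = 0.3987 — ≈ 0.3987.

y_n = 0.796 m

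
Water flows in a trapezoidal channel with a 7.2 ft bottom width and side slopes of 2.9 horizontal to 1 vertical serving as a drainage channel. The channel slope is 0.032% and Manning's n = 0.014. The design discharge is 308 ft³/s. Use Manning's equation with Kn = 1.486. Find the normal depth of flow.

y_n = 4.37 ft

Manning's equation rearranged: A R^(2/3) = nQ / (1.486·√S) = 0.014 × 308 / (1.486 × √0.00032) = 162.2.
Trying y = 5.52 ft: A R^(2/3) = 273.5 — high.
Trying y = 4.37 ft: A R^(2/3) = 162.2 — matches.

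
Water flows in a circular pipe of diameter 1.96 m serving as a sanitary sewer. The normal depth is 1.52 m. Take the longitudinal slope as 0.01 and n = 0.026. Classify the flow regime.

For a circular section of diameter D = 1.96 m at depth y = 1.52 m, the central angle is θ = 2 arccos(1 − 2y/D) = 4.309 rad. Then A = (D²/8)(θ − sin θ) = 2.511 m² and P = Dθ/2 = 4.223 m.
Hydraulic radius R = A/P = 2.511/4.223 = 0.5946 m.
V = (1/n) R^(2/3) √S = (1/0.026) × 0.5946^(2/3) × √0.01 = 2.72 m/s. Hydraulic depth D_h = A/T = 2.511/1.636 = 1.535 m.
Froude number Fr = V/√(g·D_h) = 2.72/√(9.81×1.535) = 0.701, which is less than 1, so the flow is subcritical.

subcritical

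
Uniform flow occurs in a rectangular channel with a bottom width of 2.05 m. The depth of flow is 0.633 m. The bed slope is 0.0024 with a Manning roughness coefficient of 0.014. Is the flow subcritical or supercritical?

Flow area A = b·y = 2.05 × 0.633 = 1.298 m². Wetted perimeter P = b + 2y = 2.05 + 2×0.633 = 3.316 m.
Hydraulic radius R = A/P = 1.298/3.316 = 0.3913 m.
V = (1/n) R^(2/3) √S = (1/0.014) × 0.3913^(2/3) × √0.0024 = 1.872 m/s. Hydraulic depth D_h = A/T = 1.298/2.05 = 0.633 m.
Froude number Fr = V/√(g·D_h) = 1.872/√(9.81×0.633) = 0.751, which is less than 1, so the flow is subcritical.

subcritical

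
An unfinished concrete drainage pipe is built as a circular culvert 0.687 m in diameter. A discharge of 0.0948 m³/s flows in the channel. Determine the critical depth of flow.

At critical depth, Q² T / (g A³) = 1, i.e. A³/T = Q²/g = 0.0948²/9.81 = 0.0009161.
Trying y = 0.235 m: A³/T = 0.002159 — too large.
Trying y = 0.188 m: A³/T = 0.0009094 — matches.

y_c = 0.188 m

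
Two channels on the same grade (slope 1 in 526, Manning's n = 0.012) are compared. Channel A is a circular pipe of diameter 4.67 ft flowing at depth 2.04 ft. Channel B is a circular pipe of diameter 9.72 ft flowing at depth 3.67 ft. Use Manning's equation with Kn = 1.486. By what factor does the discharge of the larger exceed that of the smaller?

5.42

Channel A: For a circular section of diameter D = 4.67 ft at depth y = 2.04 ft, the central angle is θ = 2 arccos(1 − 2y/D) = 2.888 rad. Then A = (D²/8)(θ − sin θ) = 7.19 ft² and P = Dθ/2 = 6.744 ft. Hydraulic radius R = A/P = 7.19/6.744 = 1.066 ft. Q_A = (1.486/0.012)·7.19·1.066^(2/3)·√0.001901 = 40.52 ft³/s.
Channel B: For a circular section of diameter D = 9.72 ft at depth y = 3.67 ft, the central angle is θ = 2 arccos(1 − 2y/D) = 2.647 rad. Then A = (D²/8)(θ − sin θ) = 25.65 ft² and P = Dθ/2 = 12.86 ft. Hydraulic radius R = A/P = 25.65/12.86 = 1.994 ft. Q_B = (1.486/0.012)·25.65·1.994^(2/3)·√0.001901 = 219.4 ft³/s.
The larger discharge is 219.4 ft³/s and the smaller is 40.52 ft³/s; the ratio is 5.42.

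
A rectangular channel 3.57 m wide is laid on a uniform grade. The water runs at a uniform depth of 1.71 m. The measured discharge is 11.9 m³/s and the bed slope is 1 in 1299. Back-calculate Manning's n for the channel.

Flow area A = b·y = 3.57 × 1.71 = 6.105 m². Wetted perimeter P = b + 2y = 3.57 + 2×1.71 = 6.99 m.
Hydraulic radius R = A/P = 6.105/6.99 = 0.8733 m.
Rearranging Manning's equation: n = (1/Q) A R^(2/3) S^(1/2) = (1/11.9) × 6.105 × 0.8733^(2/3) × √0.0007698 = 0.013.

n = 0.013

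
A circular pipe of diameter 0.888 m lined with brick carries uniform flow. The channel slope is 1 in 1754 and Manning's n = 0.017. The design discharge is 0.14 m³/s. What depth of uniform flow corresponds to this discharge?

Manning's equation rearranged: A R^(2/3) = nQ / (1·√S) = 0.017 × 0.14 / (√0.0005701) = 0.09968.
At y = 0.364 m: A R^(2/3) = 0.08001 — too small.
At y = 0.465 m: A R^(2/3) = 0.1227 — too large.
At y = 0.412 m: A R^(2/3) = 0.0998 — ≈ 0.09968.

y_n = 0.412 m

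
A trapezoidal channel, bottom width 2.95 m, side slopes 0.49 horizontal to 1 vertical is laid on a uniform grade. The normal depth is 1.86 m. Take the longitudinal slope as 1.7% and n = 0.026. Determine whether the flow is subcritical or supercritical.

supercritical

With bottom width b = 2.95 m and side slope z = 0.49: A = (b + zy)y = (2.95 + 0.49×1.86)×1.86 = 7.182 m²; P = b + 2y√(1+z²) = 2.95 + 2×1.86×1.114 = 7.093 m.
Hydraulic radius R = A/P = 7.182/7.093 = 1.013 m.
V = (1/n) R^(2/3) √S = (1/0.026) × 1.013^(2/3) × √0.017 = 5.057 m/s. Hydraulic depth D_h = A/T = 7.182/4.773 = 1.505 m.
Froude number Fr = V/√(g·D_h) = 5.057/√(9.81×1.505) = 1.32, which is greater than 1, so the flow is supercritical.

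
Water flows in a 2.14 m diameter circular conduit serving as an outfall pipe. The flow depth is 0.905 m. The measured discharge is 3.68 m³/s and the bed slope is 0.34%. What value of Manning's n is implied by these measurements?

n = 0.014

For a circular section of diameter D = 2.14 m at depth y = 0.905 m, the central angle is θ = 2 arccos(1 − 2y/D) = 2.832 rad. Then A = (D²/8)(θ − sin θ) = 1.447 m² and P = Dθ/2 = 3.03 m.
Hydraulic radius R = A/P = 1.447/3.03 = 0.4774 m.
Rearranging Manning's equation: n = (1/Q) A R^(2/3) S^(1/2) = (1/3.68) × 1.447 × 0.4774^(2/3) × √0.0034 = 0.014.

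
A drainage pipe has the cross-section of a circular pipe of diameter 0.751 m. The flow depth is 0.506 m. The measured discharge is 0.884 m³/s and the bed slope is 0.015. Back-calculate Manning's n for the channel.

For a circular section of diameter D = 0.751 m at depth y = 0.506 m, the central angle is θ = 2 arccos(1 − 2y/D) = 3.851 rad. Then A = (D²/8)(θ − sin θ) = 0.3175 m² and P = Dθ/2 = 1.446 m.
Hydraulic radius R = A/P = 0.3175/1.446 = 0.2195 m.
Rearranging Manning's equation: n = (1/Q) A R^(2/3) S^(1/2) = (1/0.884) × 0.3175 × 0.2195^(2/3) × √0.015 = 0.016.

n = 0.016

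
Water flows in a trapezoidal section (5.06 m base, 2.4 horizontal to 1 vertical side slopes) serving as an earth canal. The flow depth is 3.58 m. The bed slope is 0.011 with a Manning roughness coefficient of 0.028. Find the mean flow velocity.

V = 6.07 m/s

With bottom width b = 5.06 m and side slope z = 2.4: A = (b + zy)y = (5.06 + 2.4×3.58)×3.58 = 48.87 m²; P = b + 2y√(1+z²) = 5.06 + 2×3.58×2.6 = 23.68 m.
Hydraulic radius R = A/P = 48.87/23.68 = 2.064 m.
From Manning's equation, V = (1/n) R^(2/3) S^(1/2) = (1/0.028) × 2.064^(2/3) × 0.011^(1/2) = 6.07 m/s.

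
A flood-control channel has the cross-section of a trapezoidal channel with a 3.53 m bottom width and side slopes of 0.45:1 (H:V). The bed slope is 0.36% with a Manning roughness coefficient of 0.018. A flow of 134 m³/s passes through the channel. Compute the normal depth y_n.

y_n = 4.65 m

Manning's equation rearranged: A R^(2/3) = nQ / (1·√S) = 0.018 × 134 / (√0.0036) = 40.2.
Try y = 5.14 m: A R^(2/3) = 48.13 — too large.
Try y = 3.66 m: A R^(2/3) = 26.35 — too small.
Try y = 4.65 m: A R^(2/3) = 40.17 — close enough.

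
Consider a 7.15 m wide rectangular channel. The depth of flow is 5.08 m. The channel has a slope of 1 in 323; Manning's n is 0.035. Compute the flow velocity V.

Flow area A = b·y = 7.15 × 5.08 = 36.32 m². Wetted perimeter P = b + 2y = 7.15 + 2×5.08 = 17.31 m.
Hydraulic radius R = A/P = 36.32/17.31 = 2.098 m.
From Manning's equation, V = (1/n) R^(2/3) S^(1/2) = (1/0.035) × 2.098^(2/3) × 0.003096^(1/2) = 2.61 m/s.

V = 2.61 m/s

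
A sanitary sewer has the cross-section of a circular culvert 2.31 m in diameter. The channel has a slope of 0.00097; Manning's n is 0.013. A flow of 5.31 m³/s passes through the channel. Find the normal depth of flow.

Manning's equation rearranged: A R^(2/3) = nQ / (1·√S) = 0.013 × 5.31 / (√0.00097) = 2.216.
Try y = 1.67 m: A R^(2/3) = 2.536 — over.
Try y = 1.26 m: A R^(2/3) = 1.68 — short.
Try y = 1.51 m: A R^(2/3) = 2.216 — close enough.

y_n = 1.51 m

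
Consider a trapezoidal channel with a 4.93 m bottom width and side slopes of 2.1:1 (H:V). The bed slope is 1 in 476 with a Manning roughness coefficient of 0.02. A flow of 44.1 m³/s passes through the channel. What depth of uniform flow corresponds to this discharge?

y_n = 1.89 m

Manning's equation rearranged: A R^(2/3) = nQ / (1·√S) = 0.02 × 44.1 / (√0.002101) = 19.24.
Try y = 2.37 m: A R^(2/3) = 30.38 — too large.
Try y = 1.57 m: A R^(2/3) = 13.39 — too small.
Try y = 1.89 m: A R^(2/3) = 19.26 — ≈ 19.24.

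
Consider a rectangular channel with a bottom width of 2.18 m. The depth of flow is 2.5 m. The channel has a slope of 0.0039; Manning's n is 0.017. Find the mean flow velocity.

Flow area A = b·y = 2.18 × 2.5 = 5.45 m². Wetted perimeter P = b + 2y = 2.18 + 2×2.5 = 7.18 m.
Hydraulic radius R = A/P = 5.45/7.18 = 0.7591 m.
From Manning's equation, V = (1/n) R^(2/3) S^(1/2) = (1/0.017) × 0.7591^(2/3) × 0.0039^(1/2) = 3.06 m/s.

V = 3.06 m/s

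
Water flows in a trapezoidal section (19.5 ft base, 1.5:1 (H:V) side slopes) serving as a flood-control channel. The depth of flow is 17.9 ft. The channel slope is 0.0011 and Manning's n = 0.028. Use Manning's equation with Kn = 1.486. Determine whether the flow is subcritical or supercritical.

With bottom width b = 19.5 ft and side slope z = 1.5: A = (b + zy)y = (19.5 + 1.5×17.9)×17.9 = 829.7 ft²; P = b + 2y√(1+z²) = 19.5 + 2×17.9×1.803 = 84.04 ft.
Hydraulic radius R = A/P = 829.7/84.04 = 9.872 ft.
V = (1.486/n) R^(2/3) √S = (1.486/0.028) × 9.872^(2/3) × √0.0011 = 8.1 ft/s. Hydraulic depth D_h = A/T = 829.7/73.2 = 11.33 ft.
Froude number Fr = V/√(g·D_h) = 8.1/√(32.2×11.33) = 0.424, which is less than 1, so the flow is subcritical.

subcritical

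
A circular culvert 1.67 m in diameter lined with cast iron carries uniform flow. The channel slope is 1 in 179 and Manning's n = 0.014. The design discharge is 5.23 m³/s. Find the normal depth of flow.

Manning's equation rearranged: A R^(2/3) = nQ / (1·√S) = 0.014 × 5.23 / (√0.005587) = 0.9796.
Try y = 0.931 m: A R^(2/3) = 0.7325 — too small.
Try y = 1.37 m: A R^(2/3) = 1.225 — too large.
Try y = 1.13 m: A R^(2/3) = 0.979 — ≈ 0.9796.

y_n = 1.13 m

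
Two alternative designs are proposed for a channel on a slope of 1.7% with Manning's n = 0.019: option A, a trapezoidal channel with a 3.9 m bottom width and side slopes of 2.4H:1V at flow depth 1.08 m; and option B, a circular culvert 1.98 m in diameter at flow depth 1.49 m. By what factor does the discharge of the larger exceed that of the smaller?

Channel A: With bottom width b = 3.9 m and side slope z = 2.4: A = (b + zy)y = (3.9 + 2.4×1.08)×1.08 = 7.011 m²; P = b + 2y√(1+z²) = 3.9 + 2×1.08×2.6 = 9.516 m. Hydraulic radius R = A/P = 7.011/9.516 = 0.7368 m. Q_A = (1/0.019)·7.011·0.7368^(2/3)·√0.017 = 39.25 m³/s.
Channel B: For a circular section of diameter D = 1.98 m at depth y = 1.49 m, the central angle is θ = 2 arccos(1 − 2y/D) = 4.2 rad. Then A = (D²/8)(θ − sin θ) = 2.486 m² and P = Dθ/2 = 4.158 m. Hydraulic radius R = A/P = 2.486/4.158 = 0.5977 m. Q_B = (1/0.019)·2.486·0.5977^(2/3)·√0.017 = 12.1 m³/s.
The larger discharge is 39.25 m³/s and the smaller is 12.1 m³/s; the ratio is 3.24.

3.24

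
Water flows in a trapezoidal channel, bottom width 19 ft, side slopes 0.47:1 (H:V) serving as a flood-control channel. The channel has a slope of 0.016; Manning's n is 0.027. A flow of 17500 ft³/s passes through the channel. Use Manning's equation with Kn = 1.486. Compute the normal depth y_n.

y_n = 20.3 ft

Manning's equation rearranged: A R^(2/3) = nQ / (1.486·√S) = 0.027 × 17500 / (1.486 × √0.016) = 2514.
Try y = 22.3 ft: A R^(2/3) = 2975 — high.
Try y = 17.9 ft: A R^(2/3) = 2024 — low.
Try y = 20.3 ft: A R^(2/3) = 2520 — ≈ 2514.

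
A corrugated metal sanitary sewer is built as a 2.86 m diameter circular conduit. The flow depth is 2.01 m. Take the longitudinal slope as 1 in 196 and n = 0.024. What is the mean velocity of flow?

For a circular section of diameter D = 2.86 m at depth y = 2.01 m, the central angle is θ = 2 arccos(1 − 2y/D) = 3.977 rad. Then A = (D²/8)(θ − sin θ) = 4.824 m² and P = Dθ/2 = 5.687 m.
Hydraulic radius R = A/P = 4.824/5.687 = 0.8483 m.
From Manning's equation, V = (1/n) R^(2/3) S^(1/2) = (1/0.024) × 0.8483^(2/3) × 0.005102^(1/2) = 2.67 m/s.

V = 2.67 m/s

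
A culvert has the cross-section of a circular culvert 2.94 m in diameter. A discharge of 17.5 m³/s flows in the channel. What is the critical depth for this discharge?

At critical depth, Q² T / (g A³) = 1, i.e. A³/T = Q²/g = 17.5²/9.81 = 31.22.
Trying y = 1.27 m: A³/T = 7.603 — short.
Trying y = 2.19 m: A³/T = 62.23 — over.
Trying y = 1.84 m: A³/T = 31.4 — close enough.

y_c = 1.84 m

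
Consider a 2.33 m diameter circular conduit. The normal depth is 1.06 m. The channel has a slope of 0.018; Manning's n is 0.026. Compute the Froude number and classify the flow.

For a circular section of diameter D = 2.33 m at depth y = 1.06 m, the central angle is θ = 2 arccos(1 − 2y/D) = 2.961 rad. Then A = (D²/8)(θ − sin θ) = 1.888 m² and P = Dθ/2 = 3.45 m.
Hydraulic radius R = A/P = 1.888/3.45 = 0.5472 m.
V = (1/n) R^(2/3) √S = (1/0.026) × 0.5472^(2/3) × √0.018 = 3.452 m/s. Hydraulic depth D_h = A/T = 1.888/2.321 = 0.8134 m.
Froude number Fr = V/√(g·D_h) = 3.452/√(9.81×0.8134) = 1.22, which is greater than 1, so the flow is supercritical.

supercritical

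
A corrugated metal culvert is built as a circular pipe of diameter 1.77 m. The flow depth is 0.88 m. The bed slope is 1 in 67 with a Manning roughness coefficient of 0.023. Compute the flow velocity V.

V = 3.08 m/s

For a circular section of diameter D = 1.77 m at depth y = 0.88 m, the central angle is θ = 2 arccos(1 − 2y/D) = 3.13 rad. Then A = (D²/8)(θ − sin θ) = 1.221 m² and P = Dθ/2 = 2.77 m.
Hydraulic radius R = A/P = 1.221/2.77 = 0.4409 m.
From Manning's equation, V = (1/n) R^(2/3) S^(1/2) = (1/0.023) × 0.4409^(2/3) × 0.01493^(1/2) = 3.08 m/s.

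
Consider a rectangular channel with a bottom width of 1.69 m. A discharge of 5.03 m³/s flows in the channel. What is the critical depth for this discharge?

For a rectangular channel, critical depth y_c = (q²/g)^(1/3) where q = Q/b = 5.03/1.69 = 2.976 m²/s.
So y_c = (2.976²/9.81)^(1/3) = 0.967 m.

y_c = 0.967 m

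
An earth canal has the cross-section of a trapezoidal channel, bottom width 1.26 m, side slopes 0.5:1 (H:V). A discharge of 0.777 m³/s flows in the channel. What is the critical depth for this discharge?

At critical depth, Q² T / (g A³) = 1, i.e. A³/T = Q²/g = 0.777²/9.81 = 0.06154.
Try y = 0.369 m: A³/T = 0.09296 — over.
Try y = 0.324 m: A³/T = 0.06174 — close enough.

y_c = 0.324 m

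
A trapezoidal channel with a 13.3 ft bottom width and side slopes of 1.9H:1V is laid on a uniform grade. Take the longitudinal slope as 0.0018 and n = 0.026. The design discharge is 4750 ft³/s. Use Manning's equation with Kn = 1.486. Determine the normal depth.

y_n = 13.4 ft

Manning's equation rearranged: A R^(2/3) = nQ / (1.486·√S) = 0.026 × 4750 / (1.486 × √0.0018) = 1959.
Trying y = 15.3 ft: A R^(2/3) = 2637 — too large.
Trying y = 13.4 ft: A R^(2/3) = 1960 — close enough.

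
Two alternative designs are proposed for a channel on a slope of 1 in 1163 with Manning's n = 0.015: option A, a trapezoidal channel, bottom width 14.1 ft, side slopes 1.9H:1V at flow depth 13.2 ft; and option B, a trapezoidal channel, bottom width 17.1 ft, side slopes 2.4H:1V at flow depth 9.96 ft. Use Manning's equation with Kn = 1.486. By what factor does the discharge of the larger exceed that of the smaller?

1.46

Channel A: With bottom width b = 14.1 ft and side slope z = 1.9: A = (b + zy)y = (14.1 + 1.9×13.2)×13.2 = 517.2 ft²; P = b + 2y√(1+z²) = 14.1 + 2×13.2×2.147 = 70.78 ft. Hydraulic radius R = A/P = 517.2/70.78 = 7.306 ft. Q_A = (1.486/0.015)·517.2·7.306^(2/3)·√0.0008598 = 5657 ft³/s.
Channel B: With bottom width b = 17.1 ft and side slope z = 2.4: A = (b + zy)y = (17.1 + 2.4×9.96)×9.96 = 408.4 ft²; P = b + 2y√(1+z²) = 17.1 + 2×9.96×2.6 = 68.89 ft. Hydraulic radius R = A/P = 408.4/68.89 = 5.928 ft. Q_B = (1.486/0.015)·408.4·5.928^(2/3)·√0.0008598 = 3886 ft³/s.
The larger discharge is 5657 ft³/s and the smaller is 3886 ft³/s; the ratio is 1.46.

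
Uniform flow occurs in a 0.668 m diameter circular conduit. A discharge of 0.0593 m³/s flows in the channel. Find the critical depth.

At critical depth, Q² T / (g A³) = 1, i.e. A³/T = Q²/g = 0.0593²/9.81 = 0.0003585.
At y = 0.181 m: A³/T = 0.0007606 — over.
At y = 0.149 m: A³/T = 0.0003563 — matches.

y_c = 0.149 m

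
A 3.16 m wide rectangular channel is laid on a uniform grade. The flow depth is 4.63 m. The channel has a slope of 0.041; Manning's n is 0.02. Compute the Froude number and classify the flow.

supercritical

Flow area A = b·y = 3.16 × 4.63 = 14.63 m². Wetted perimeter P = b + 2y = 3.16 + 2×4.63 = 12.42 m.
Hydraulic radius R = A/P = 14.63/12.42 = 1.178 m.
V = (1/n) R^(2/3) √S = (1/0.02) × 1.178^(2/3) × √0.041 = 11.29 m/s. Hydraulic depth D_h = A/T = 14.63/3.16 = 4.63 m.
Froude number Fr = V/√(g·D_h) = 11.29/√(9.81×4.63) = 1.68, which is greater than 1, so the flow is supercritical.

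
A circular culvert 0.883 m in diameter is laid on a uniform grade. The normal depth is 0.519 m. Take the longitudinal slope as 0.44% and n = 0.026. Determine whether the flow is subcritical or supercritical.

For a circular section of diameter D = 0.883 m at depth y = 0.519 m, the central angle is θ = 2 arccos(1 − 2y/D) = 3.494 rad. Then A = (D²/8)(θ − sin θ) = 0.3743 m² and P = Dθ/2 = 1.543 m.
Hydraulic radius R = A/P = 0.3743/1.543 = 0.2426 m.
V = (1/n) R^(2/3) √S = (1/0.026) × 0.2426^(2/3) × √0.0044 = 0.9923 m/s. Hydraulic depth D_h = A/T = 0.3743/0.8693 = 0.4305 m.
Froude number Fr = V/√(g·D_h) = 0.9923/√(9.81×0.4305) = 0.483, which is less than 1, so the flow is subcritical.

subcritical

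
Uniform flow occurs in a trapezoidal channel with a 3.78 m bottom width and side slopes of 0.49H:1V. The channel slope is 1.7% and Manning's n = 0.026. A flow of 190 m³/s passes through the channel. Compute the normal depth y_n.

y_n = 4.25 m

Manning's equation rearranged: A R^(2/3) = nQ / (1·√S) = 0.026 × 190 / (√0.017) = 37.89.
At y = 3.04 m: A R^(2/3) = 21.16 — short.
At y = 4.79 m: A R^(2/3) = 47.07 — over.
At y = 4.25 m: A R^(2/3) = 37.97 — ≈ 37.89.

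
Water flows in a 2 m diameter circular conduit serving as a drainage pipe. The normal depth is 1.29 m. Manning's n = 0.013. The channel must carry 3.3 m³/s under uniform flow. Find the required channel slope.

S = 0.00084

For a circular section of diameter D = 2 m at depth y = 1.29 m, the central angle is θ = 2 arccos(1 − 2y/D) = 3.73 rad. Then A = (D²/8)(θ − sin θ) = 2.143 m² and P = Dθ/2 = 3.73 m.
Hydraulic radius R = A/P = 2.143/3.73 = 0.5744 m.
From Manning's equation, S = [nQ / (1 A R^(2/3))]² = [0.013 × 3.3 / (1 × 2.143 × 0.5744^(2/3))]² = 0.00084.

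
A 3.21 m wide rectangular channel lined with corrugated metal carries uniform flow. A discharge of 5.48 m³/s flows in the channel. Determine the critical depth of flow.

y_c = 0.667 m

For a rectangular channel, critical depth y_c = (q²/g)^(1/3) where q = Q/b = 5.48/3.21 = 1.707 m²/s.
So y_c = (1.707²/9.81)^(1/3) = 0.667 m.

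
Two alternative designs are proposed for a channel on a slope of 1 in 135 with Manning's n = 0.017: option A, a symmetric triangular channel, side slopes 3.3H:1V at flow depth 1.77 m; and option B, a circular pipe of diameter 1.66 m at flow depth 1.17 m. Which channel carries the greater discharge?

Channel A: For a triangular section with side slope z = 3.3: A = zy² = 3.3×1.77² = 10.34 m²; P = 2y√(1+z²) = 2×1.77×3.448 = 12.21 m. Hydraulic radius R = A/P = 10.34/12.21 = 0.847 m. Q_A = (1/0.017)·10.34·0.847^(2/3)·√0.007407 = 46.85 m³/s.
Channel B: For a circular section of diameter D = 1.66 m at depth y = 1.17 m, the central angle is θ = 2 arccos(1 − 2y/D) = 3.986 rad. Then A = (D²/8)(θ − sin θ) = 1.63 m² and P = Dθ/2 = 3.308 m. Hydraulic radius R = A/P = 1.63/3.308 = 0.4928 m. Q_B = (1/0.017)·1.63·0.4928^(2/3)·√0.007407 = 5.15 m³/s.
Q_A = 46.85 m³/s vs Q_B = 5.15 m³/s, so channel A carries more.

channel A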